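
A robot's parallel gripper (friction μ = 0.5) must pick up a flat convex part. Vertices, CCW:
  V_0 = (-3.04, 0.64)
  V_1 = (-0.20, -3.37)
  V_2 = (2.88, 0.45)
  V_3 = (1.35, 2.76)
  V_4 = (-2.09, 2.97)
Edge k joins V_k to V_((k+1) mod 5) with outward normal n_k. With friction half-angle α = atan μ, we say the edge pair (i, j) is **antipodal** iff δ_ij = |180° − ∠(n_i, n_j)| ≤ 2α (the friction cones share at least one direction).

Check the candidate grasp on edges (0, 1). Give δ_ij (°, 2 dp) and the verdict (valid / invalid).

α = atan 0.5 = 26.57°;  2α = 53.13°
edge 0: e_0 = (+2.84, -4.01);  n_0 = (-0.8161, -0.5780)
edge 1: e_1 = (+3.08, +3.82);  n_1 = (+0.7785, -0.6277)
∠(n_0, n_1) = 105.81°
δ = |180° − 105.81°| = 74.19°
74.19° > 2α = 53.13°  →  invalid

δ = 74.19°, invalid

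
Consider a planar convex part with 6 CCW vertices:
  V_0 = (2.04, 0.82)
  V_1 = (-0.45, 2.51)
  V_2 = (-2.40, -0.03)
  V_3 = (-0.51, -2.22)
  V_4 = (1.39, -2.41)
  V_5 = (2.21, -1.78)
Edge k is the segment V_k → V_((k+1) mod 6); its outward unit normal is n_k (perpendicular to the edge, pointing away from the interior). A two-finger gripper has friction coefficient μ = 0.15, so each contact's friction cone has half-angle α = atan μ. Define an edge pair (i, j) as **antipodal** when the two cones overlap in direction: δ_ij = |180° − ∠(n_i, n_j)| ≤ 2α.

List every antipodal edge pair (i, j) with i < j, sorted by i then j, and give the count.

count = 2; pairs: (0,2), (1,4)

α = atan 0.15 = 8.53°;  2α = 17.06°
n_0 = (+0.5616, +0.8274)
n_1 = (-0.7932, +0.6090)
n_2 = (-0.7571, -0.6533)
n_3 = (-0.0995, -0.9950)
n_4 = (+0.6092, -0.7930)
n_5 = (+0.9979, +0.0652)
  (0,1): δ = 93.35°  ·
  (0,2): δ = 15.04°  ✓
  (0,3): δ = 28.45°  ·
  (0,4): δ = 71.70°  ·
  (0,5): δ = 127.91°  ·
  (1,2): δ = 101.69°  ·
  (1,3): δ = 58.20°  ·
  (1,4): δ = 14.95°  ✓
  (1,5): δ = 41.25°  ·
  (2,3): δ = 136.51°  ·
  (2,4): δ = 93.26°  ·
  (2,5): δ = 37.05°  ·
  (3,4): δ = 136.75°  ·
  (3,5): δ = 80.55°  ·
  (4,5): δ = 123.79°  ·
antipodal pairs: 2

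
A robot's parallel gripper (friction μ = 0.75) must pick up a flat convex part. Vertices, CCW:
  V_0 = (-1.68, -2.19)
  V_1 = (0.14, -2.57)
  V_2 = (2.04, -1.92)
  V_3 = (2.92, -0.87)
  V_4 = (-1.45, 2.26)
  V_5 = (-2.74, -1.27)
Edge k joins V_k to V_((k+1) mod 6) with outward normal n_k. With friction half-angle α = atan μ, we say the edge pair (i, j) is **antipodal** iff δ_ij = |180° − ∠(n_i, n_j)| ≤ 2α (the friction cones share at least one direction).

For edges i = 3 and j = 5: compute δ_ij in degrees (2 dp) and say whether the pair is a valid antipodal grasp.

α = atan 0.75 = 36.87°;  2α = 73.74°
edge 3: e_3 = (-4.37, +3.13);  n_3 = (+0.5823, +0.8130)
edge 5: e_5 = (+1.06, -0.92);  n_5 = (-0.6555, -0.7552)
∠(n_3, n_5) = 174.66°
δ = |180° − 174.66°| = 5.34°
5.34° ≤ 2α = 73.74°  →  valid

δ = 5.34°, valid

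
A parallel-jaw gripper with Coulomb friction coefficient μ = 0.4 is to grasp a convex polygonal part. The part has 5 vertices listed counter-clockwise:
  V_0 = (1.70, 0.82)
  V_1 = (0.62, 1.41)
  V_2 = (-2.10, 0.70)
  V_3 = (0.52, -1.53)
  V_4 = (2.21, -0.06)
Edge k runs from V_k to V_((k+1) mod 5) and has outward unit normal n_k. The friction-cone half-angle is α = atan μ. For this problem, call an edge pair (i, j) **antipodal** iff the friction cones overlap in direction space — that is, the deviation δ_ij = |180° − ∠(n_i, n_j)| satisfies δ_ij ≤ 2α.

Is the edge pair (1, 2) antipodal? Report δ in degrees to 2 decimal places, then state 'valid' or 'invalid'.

α = atan 0.4 = 21.80°;  2α = 43.60°
edge 1: e_1 = (-2.72, -0.71);  n_1 = (-0.2526, +0.9676)
edge 2: e_2 = (+2.62, -2.23);  n_2 = (-0.6482, -0.7615)
∠(n_1, n_2) = 124.97°
δ = |180° − 124.97°| = 55.03°
55.03° > 2α = 43.60°  →  invalid

δ = 55.03°, invalid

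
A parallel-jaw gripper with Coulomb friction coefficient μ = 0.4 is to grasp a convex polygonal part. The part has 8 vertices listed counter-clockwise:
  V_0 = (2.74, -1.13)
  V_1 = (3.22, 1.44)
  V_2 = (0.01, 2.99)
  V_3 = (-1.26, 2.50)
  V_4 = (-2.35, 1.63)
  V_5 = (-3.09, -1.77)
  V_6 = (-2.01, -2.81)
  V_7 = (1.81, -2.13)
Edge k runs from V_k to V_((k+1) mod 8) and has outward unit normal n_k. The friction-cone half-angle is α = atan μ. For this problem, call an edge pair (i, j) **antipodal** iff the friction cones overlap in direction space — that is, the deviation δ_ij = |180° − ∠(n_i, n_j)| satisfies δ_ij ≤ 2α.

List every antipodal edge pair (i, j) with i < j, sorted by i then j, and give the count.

α = atan 0.4 = 21.80°;  2α = 43.60°
n_0 = (+0.9830, -0.1836)
n_1 = (+0.4348, +0.9005)
n_2 = (-0.3600, +0.9330)
n_3 = (-0.6238, +0.7816)
n_4 = (-0.9771, +0.2127)
n_5 = (-0.6936, -0.7203)
n_6 = (+0.1753, -0.9845)
n_7 = (+0.7323, -0.6810)
  (0,1): δ = 105.20°  ·
  (0,2): δ = 58.32°  ·
  (0,3): δ = 40.83°  ✓
  (0,4): δ = 1.70°  ✓
  (0,5): δ = 56.66°  ·
  (0,6): δ = 110.67°  ·
  (0,7): δ = 147.66°  ·
  (1,2): δ = 133.13°  ·
  (1,3): δ = 115.63°  ·
  (1,4): δ = 76.50°  ·
  (1,5): δ = 18.14°  ✓
  (1,6): δ = 35.87°  ✓
  (1,7): δ = 72.85°  ·
  (2,3): δ = 162.50°  ·
  (2,4): δ = 123.38°  ·
  (2,5): δ = 65.02°  ·
  (2,6): δ = 11.00°  ✓
  (2,7): δ = 25.98°  ✓
  (3,4): δ = 140.87°  ·
  (3,5): δ = 82.51°  ·
  (3,6): δ = 28.50°  ✓
  (3,7): δ = 8.48°  ✓
  (4,5): δ = 121.64°  ·
  (4,6): δ = 67.63°  ·
  (4,7): δ = 30.64°  ✓
  (5,6): δ = 125.99°  ·
  (5,7): δ = 89.00°  ·
  (6,7): δ = 143.02°  ·
antipodal pairs: 9

count = 9; pairs: (0,3), (0,4), (1,5), (1,6), (2,6), (2,7), (3,6), (3,7), (4,7)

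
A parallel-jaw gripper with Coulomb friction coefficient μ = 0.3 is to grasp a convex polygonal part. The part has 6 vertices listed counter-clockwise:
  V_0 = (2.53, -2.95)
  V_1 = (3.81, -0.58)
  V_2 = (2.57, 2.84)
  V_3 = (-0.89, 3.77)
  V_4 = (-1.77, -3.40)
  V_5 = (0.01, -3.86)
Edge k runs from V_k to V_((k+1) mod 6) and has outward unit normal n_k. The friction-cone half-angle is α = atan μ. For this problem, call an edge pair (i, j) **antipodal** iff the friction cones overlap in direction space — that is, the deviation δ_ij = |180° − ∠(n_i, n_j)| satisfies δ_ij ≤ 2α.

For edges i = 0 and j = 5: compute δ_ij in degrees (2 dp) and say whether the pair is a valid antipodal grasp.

δ = 138.23°, invalid

α = atan 0.3 = 16.70°;  2α = 33.40°
edge 0: e_0 = (+1.28, +2.37);  n_0 = (+0.8799, -0.4752)
edge 5: e_5 = (+2.52, +0.91);  n_5 = (+0.3396, -0.9406)
∠(n_0, n_5) = 41.77°
δ = |180° − 41.77°| = 138.23°
138.23° > 2α = 33.40°  →  invalid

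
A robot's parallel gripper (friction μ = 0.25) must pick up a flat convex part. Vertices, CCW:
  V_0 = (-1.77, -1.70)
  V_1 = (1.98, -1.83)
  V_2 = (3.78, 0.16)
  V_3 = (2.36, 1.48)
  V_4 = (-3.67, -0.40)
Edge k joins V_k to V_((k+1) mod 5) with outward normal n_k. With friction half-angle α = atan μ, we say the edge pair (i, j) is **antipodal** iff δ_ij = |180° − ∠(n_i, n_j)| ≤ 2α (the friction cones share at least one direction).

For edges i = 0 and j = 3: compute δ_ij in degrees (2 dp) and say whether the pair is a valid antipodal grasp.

δ = 19.30°, valid

α = atan 0.25 = 14.04°;  2α = 28.07°
edge 0: e_0 = (+3.75, -0.13);  n_0 = (-0.0346, -0.9994)
edge 3: e_3 = (-6.03, -1.88);  n_3 = (-0.2976, +0.9547)
∠(n_0, n_3) = 160.70°
δ = |180° − 160.70°| = 19.30°
19.30° ≤ 2α = 28.07°  →  valid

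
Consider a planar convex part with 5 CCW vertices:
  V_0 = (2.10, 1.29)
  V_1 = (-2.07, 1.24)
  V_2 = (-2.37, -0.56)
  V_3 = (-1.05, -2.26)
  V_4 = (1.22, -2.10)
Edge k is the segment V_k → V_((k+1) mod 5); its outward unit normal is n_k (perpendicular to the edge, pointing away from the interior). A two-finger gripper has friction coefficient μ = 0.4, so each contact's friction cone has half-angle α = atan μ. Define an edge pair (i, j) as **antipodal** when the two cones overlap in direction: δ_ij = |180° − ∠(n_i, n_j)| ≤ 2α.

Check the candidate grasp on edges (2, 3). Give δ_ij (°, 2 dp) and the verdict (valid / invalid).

α = atan 0.4 = 21.80°;  2α = 43.60°
edge 2: e_2 = (+1.32, -1.70);  n_2 = (-0.7899, -0.6133)
edge 3: e_3 = (+2.27, +0.16);  n_3 = (+0.0703, -0.9975)
∠(n_2, n_3) = 56.20°
δ = |180° − 56.20°| = 123.80°
123.80° > 2α = 43.60°  →  invalid

δ = 123.80°, invalid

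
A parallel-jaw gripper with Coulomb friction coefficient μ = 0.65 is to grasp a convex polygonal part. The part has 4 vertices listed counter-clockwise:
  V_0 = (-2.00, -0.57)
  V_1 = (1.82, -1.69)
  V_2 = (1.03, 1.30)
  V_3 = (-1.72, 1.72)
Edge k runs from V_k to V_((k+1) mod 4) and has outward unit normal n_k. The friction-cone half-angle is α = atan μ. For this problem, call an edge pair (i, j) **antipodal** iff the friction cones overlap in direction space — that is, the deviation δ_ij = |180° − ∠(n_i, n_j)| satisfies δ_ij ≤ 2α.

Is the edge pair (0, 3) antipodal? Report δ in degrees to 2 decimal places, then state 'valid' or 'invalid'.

α = atan 0.65 = 33.02°;  2α = 66.05°
edge 0: e_0 = (+3.82, -1.12);  n_0 = (-0.2814, -0.9596)
edge 3: e_3 = (-0.28, -2.29);  n_3 = (-0.9926, +0.1214)
∠(n_0, n_3) = 80.63°
δ = |180° − 80.63°| = 99.37°
99.37° > 2α = 66.05°  →  invalid

δ = 99.37°, invalid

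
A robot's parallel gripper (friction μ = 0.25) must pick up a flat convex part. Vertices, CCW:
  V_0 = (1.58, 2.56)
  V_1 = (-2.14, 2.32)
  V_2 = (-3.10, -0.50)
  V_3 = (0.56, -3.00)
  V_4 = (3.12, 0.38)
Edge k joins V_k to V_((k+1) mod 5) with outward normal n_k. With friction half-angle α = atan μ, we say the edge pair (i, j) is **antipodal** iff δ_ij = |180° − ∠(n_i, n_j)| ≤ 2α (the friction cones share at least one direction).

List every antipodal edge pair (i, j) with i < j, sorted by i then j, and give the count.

count = 2; pairs: (1,3), (2,4)

α = atan 0.25 = 14.04°;  2α = 28.07°
n_0 = (-0.0644, +0.9979)
n_1 = (-0.9466, +0.3223)
n_2 = (-0.5640, -0.8257)
n_3 = (+0.7972, -0.6038)
n_4 = (+0.8168, +0.5770)
  (0,1): δ = 112.49°  ·
  (0,2): δ = 38.03°  ·
  (0,3): δ = 49.17°  ·
  (0,4): δ = 121.55°  ·
  (1,2): δ = 105.54°  ·
  (1,3): δ = 18.34°  ✓
  (1,4): δ = 54.04°  ·
  (2,3): δ = 92.80°  ·
  (2,4): δ = 20.43°  ✓
  (3,4): δ = 107.62°  ·
antipodal pairs: 2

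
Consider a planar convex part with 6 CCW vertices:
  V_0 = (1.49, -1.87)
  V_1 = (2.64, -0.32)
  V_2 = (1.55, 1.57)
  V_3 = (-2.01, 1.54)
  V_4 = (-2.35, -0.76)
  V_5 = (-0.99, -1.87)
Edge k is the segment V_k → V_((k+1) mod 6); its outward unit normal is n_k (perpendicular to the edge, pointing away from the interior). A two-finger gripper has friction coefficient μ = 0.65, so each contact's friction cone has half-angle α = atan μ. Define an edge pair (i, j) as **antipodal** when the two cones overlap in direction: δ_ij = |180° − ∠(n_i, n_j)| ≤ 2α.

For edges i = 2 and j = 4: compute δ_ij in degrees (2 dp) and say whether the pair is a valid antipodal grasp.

δ = 39.70°, valid

α = atan 0.65 = 33.02°;  2α = 66.05°
edge 2: e_2 = (-3.56, -0.03);  n_2 = (-0.0084, +1.0000)
edge 4: e_4 = (+1.36, -1.11);  n_4 = (-0.6323, -0.7747)
∠(n_2, n_4) = 140.30°
δ = |180° − 140.30°| = 39.70°
39.70° ≤ 2α = 66.05°  →  valid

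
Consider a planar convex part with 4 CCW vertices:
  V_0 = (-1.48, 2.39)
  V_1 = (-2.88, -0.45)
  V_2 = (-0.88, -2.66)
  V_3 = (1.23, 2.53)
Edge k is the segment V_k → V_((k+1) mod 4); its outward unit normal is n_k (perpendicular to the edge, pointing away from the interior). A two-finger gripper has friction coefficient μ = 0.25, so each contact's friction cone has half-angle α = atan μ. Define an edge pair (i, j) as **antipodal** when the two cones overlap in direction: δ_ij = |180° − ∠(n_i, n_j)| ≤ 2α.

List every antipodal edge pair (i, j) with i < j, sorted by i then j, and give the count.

count = 1; pairs: (0,2)

α = atan 0.25 = 14.04°;  2α = 28.07°
n_0 = (-0.8969, +0.4422)
n_1 = (-0.7415, -0.6710)
n_2 = (+0.9264, -0.3766)
n_3 = (-0.0516, +0.9987)
  (0,1): δ = 111.61°  ·
  (0,2): δ = 4.12°  ✓
  (0,3): δ = 119.20°  ·
  (1,2): δ = 64.27°  ·
  (1,3): δ = 50.81°  ·
  (2,3): δ = 64.92°  ·
antipodal pairs: 1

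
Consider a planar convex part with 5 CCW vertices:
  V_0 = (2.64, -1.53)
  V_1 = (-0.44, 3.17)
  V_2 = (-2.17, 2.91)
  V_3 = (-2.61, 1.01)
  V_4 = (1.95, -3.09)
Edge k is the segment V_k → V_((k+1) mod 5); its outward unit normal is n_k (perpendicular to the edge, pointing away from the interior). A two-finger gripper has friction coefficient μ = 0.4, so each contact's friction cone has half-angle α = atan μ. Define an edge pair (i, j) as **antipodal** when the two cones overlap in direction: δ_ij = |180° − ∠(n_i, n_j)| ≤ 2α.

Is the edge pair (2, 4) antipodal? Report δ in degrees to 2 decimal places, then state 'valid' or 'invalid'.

α = atan 0.4 = 21.80°;  2α = 43.60°
edge 2: e_2 = (-0.44, -1.90);  n_2 = (-0.9742, +0.2256)
edge 4: e_4 = (+0.69, +1.56);  n_4 = (+0.9145, -0.4045)
∠(n_2, n_4) = 169.18°
δ = |180° − 169.18°| = 10.82°
10.82° ≤ 2α = 43.60°  →  valid

δ = 10.82°, valid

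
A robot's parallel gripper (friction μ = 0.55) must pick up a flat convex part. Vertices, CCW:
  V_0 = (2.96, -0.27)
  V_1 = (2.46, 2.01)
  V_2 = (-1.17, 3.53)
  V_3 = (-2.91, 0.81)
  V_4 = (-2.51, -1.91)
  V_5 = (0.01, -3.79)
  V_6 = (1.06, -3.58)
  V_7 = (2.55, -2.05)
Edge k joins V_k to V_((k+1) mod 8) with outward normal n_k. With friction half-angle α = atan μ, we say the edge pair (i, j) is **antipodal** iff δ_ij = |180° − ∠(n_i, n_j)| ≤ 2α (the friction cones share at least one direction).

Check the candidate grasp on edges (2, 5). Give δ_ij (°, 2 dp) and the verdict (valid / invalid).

δ = 46.08°, valid

α = atan 0.55 = 28.81°;  2α = 57.62°
edge 2: e_2 = (-1.74, -2.72);  n_2 = (-0.8424, +0.5389)
edge 5: e_5 = (+1.05, +0.21);  n_5 = (+0.1961, -0.9806)
∠(n_2, n_5) = 133.92°
δ = |180° − 133.92°| = 46.08°
46.08° ≤ 2α = 57.62°  →  valid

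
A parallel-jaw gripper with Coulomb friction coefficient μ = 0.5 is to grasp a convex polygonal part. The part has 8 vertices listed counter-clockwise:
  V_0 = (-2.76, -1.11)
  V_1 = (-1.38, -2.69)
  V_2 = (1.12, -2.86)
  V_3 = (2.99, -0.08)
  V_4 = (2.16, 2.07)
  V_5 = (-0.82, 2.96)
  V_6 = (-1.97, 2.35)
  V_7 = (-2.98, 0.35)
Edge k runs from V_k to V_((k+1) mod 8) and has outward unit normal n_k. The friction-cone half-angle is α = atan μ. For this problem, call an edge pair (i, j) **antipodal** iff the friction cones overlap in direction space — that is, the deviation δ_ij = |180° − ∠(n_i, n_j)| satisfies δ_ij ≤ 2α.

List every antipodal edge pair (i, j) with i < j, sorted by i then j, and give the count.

count = 9; pairs: (0,3), (0,4), (1,4), (1,5), (2,5), (2,6), (2,7), (3,6), (3,7)

α = atan 0.5 = 26.57°;  2α = 53.13°
n_0 = (-0.7532, -0.6578)
n_1 = (-0.0678, -0.9977)
n_2 = (+0.8297, -0.5581)
n_3 = (+0.9329, +0.3601)
n_4 = (+0.2862, +0.9582)
n_5 = (-0.4686, +0.8834)
n_6 = (-0.8926, +0.4508)
n_7 = (-0.9888, -0.1490)
  (0,1): δ = 135.02°  ·
  (0,2): δ = 75.06°  ·
  (0,3): δ = 20.03°  ✓
  (0,4): δ = 32.24°  ✓
  (0,5): δ = 76.81°  ·
  (0,6): δ = 112.07°  ·
  (0,7): δ = 147.43°  ·
  (1,2): δ = 120.04°  ·
  (1,3): δ = 65.00°  ·
  (1,4): δ = 12.74°  ✓
  (1,5): δ = 31.83°  ✓
  (1,6): δ = 67.10°  ·
  (1,7): δ = 102.46°  ·
  (2,3): δ = 124.96°  ·
  (2,4): δ = 72.70°  ·
  (2,5): δ = 28.13°  ✓
  (2,6): δ = 7.13°  ✓
  (2,7): δ = 42.50°  ✓
  (3,4): δ = 127.74°  ·
  (3,5): δ = 83.17°  ·
  (3,6): δ = 47.90°  ✓
  (3,7): δ = 12.54°  ✓
  (4,5): δ = 135.43°  ·
  (4,6): δ = 100.17°  ·
  (4,7): δ = 64.80°  ·
  (5,6): δ = 144.74°  ·
  (5,7): δ = 109.37°  ·
  (6,7): δ = 144.64°  ·
antipodal pairs: 9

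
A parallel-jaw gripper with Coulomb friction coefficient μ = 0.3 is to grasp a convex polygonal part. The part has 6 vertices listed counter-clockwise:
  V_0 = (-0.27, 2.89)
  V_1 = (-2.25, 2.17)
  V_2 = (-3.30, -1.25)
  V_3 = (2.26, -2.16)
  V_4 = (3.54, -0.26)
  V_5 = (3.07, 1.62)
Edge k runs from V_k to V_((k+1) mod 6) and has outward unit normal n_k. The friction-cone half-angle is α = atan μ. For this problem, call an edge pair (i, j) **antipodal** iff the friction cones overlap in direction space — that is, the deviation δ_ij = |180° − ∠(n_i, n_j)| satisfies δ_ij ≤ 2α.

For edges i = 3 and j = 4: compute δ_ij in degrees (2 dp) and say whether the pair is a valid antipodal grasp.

δ = 132.00°, invalid

α = atan 0.3 = 16.70°;  2α = 33.40°
edge 3: e_3 = (+1.28, +1.90);  n_3 = (+0.8294, -0.5587)
edge 4: e_4 = (-0.47, +1.88);  n_4 = (+0.9701, +0.2425)
∠(n_3, n_4) = 48.00°
δ = |180° − 48.00°| = 132.00°
132.00° > 2α = 33.40°  →  invalid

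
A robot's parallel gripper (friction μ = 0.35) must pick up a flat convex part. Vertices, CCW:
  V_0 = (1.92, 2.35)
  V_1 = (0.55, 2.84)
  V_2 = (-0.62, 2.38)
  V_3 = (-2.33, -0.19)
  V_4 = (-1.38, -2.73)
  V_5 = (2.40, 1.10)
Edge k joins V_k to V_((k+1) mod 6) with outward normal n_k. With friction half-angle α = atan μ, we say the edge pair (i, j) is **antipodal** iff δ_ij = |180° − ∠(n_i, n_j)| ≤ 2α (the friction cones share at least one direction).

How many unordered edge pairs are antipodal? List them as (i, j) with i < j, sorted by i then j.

count = 3; pairs: (1,4), (2,4), (3,5)

α = atan 0.35 = 19.29°;  2α = 38.58°
n_0 = (+0.3368, +0.9416)
n_1 = (-0.3659, +0.9307)
n_2 = (-0.8325, +0.5540)
n_3 = (-0.9366, -0.3503)
n_4 = (+0.7117, -0.7024)
n_5 = (+0.9335, +0.3585)
  (0,1): δ = 138.86°  ·
  (0,2): δ = 103.96°  ·
  (0,3): δ = 49.81°  ·
  (0,4): δ = 65.06°  ·
  (0,5): δ = 130.69°  ·
  (1,2): δ = 145.10°  ·
  (1,3): δ = 90.96°  ·
  (1,4): δ = 23.91°  ✓
  (1,5): δ = 89.54°  ·
  (2,3): δ = 125.85°  ·
  (2,4): δ = 10.98°  ✓
  (2,5): δ = 54.65°  ·
  (3,4): δ = 65.13°  ·
  (3,5): δ = 0.50°  ✓
  (4,5): δ = 114.37°  ·
antipodal pairs: 3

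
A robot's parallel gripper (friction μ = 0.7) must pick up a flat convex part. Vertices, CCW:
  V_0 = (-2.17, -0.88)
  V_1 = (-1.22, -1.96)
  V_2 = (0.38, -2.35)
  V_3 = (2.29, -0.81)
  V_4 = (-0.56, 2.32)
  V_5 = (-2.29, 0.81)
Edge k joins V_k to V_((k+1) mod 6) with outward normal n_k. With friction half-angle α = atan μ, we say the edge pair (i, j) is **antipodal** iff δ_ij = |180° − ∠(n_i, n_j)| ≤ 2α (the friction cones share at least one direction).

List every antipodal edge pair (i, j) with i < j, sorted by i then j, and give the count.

count = 6; pairs: (0,3), (1,3), (1,4), (2,4), (2,5), (3,5)

α = atan 0.7 = 34.99°;  2α = 69.98°
n_0 = (-0.7509, -0.6605)
n_1 = (-0.2368, -0.9716)
n_2 = (+0.6277, -0.7785)
n_3 = (+0.7394, +0.6733)
n_4 = (-0.6576, +0.7534)
n_5 = (-0.9975, -0.0708)
  (0,1): δ = 145.03°  ·
  (0,2): δ = 92.46°  ·
  (0,3): δ = 0.98°  ✓
  (0,4): δ = 89.78°  ·
  (0,5): δ = 142.73°  ·
  (1,2): δ = 127.42°  ·
  (1,3): δ = 33.98°  ✓
  (1,4): δ = 54.81°  ✓
  (1,5): δ = 107.76°  ·
  (2,3): δ = 86.56°  ·
  (2,4): δ = 2.24°  ✓
  (2,5): δ = 55.18°  ✓
  (3,4): δ = 91.20°  ·
  (3,5): δ = 38.26°  ✓
  (4,5): δ = 127.05°  ·
antipodal pairs: 6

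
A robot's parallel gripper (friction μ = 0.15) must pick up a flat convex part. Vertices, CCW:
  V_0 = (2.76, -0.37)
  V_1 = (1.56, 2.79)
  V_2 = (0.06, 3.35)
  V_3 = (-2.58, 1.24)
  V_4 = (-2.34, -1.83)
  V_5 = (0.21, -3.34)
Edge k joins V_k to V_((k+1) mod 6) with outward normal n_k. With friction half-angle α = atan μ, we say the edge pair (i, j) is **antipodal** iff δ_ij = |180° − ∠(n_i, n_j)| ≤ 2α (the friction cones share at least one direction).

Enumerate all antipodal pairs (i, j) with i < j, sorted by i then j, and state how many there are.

α = atan 0.15 = 8.53°;  2α = 17.06°
n_0 = (+0.9349, +0.3550)
n_1 = (+0.3498, +0.9368)
n_2 = (-0.6243, +0.7812)
n_3 = (-0.9970, -0.0779)
n_4 = (-0.5095, -0.8605)
n_5 = (+0.7587, -0.6514)
  (0,1): δ = 131.27°  ·
  (0,2): δ = 72.16°  ·
  (0,3): δ = 16.32°  ✓
  (0,4): δ = 38.57°  ·
  (0,5): δ = 118.56°  ·
  (1,2): δ = 120.89°  ·
  (1,3): δ = 65.06°  ·
  (1,4): δ = 10.16°  ✓
  (1,5): δ = 69.82°  ·
  (2,3): δ = 124.16°  ·
  (2,4): δ = 69.27°  ·
  (2,5): δ = 10.72°  ✓
  (3,4): δ = 125.10°  ·
  (3,5): δ = 45.12°  ·
  (4,5): δ = 100.02°  ·
antipodal pairs: 3

count = 3; pairs: (0,3), (1,4), (2,5)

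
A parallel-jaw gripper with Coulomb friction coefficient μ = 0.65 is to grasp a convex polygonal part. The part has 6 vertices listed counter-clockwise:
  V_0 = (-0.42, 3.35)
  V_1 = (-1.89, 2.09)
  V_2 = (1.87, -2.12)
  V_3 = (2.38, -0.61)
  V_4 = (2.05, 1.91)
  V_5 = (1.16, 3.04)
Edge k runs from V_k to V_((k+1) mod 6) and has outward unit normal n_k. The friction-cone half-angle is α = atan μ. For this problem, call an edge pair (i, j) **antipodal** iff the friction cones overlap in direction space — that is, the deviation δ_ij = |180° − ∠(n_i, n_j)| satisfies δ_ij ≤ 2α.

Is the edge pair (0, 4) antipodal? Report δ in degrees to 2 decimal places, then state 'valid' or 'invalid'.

δ = 87.62°, invalid

α = atan 0.65 = 33.02°;  2α = 66.05°
edge 0: e_0 = (-1.47, -1.26);  n_0 = (-0.6508, +0.7593)
edge 4: e_4 = (-0.89, +1.13);  n_4 = (+0.7856, +0.6187)
∠(n_0, n_4) = 92.38°
δ = |180° − 92.38°| = 87.62°
87.62° > 2α = 66.05°  →  invalid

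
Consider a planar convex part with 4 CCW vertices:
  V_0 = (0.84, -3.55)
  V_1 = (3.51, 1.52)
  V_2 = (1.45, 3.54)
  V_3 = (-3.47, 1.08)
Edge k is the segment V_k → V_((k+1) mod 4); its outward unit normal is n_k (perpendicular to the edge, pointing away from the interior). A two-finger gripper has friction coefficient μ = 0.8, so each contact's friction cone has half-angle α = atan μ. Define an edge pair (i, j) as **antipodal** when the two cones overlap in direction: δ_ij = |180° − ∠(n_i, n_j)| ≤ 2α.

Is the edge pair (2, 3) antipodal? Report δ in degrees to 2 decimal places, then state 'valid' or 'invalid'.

δ = 73.62°, valid

α = atan 0.8 = 38.66°;  2α = 77.32°
edge 2: e_2 = (-4.92, -2.46);  n_2 = (-0.4472, +0.8944)
edge 3: e_3 = (+4.31, -4.63);  n_3 = (-0.7319, -0.6814)
∠(n_2, n_3) = 106.38°
δ = |180° − 106.38°| = 73.62°
73.62° ≤ 2α = 77.32°  →  valid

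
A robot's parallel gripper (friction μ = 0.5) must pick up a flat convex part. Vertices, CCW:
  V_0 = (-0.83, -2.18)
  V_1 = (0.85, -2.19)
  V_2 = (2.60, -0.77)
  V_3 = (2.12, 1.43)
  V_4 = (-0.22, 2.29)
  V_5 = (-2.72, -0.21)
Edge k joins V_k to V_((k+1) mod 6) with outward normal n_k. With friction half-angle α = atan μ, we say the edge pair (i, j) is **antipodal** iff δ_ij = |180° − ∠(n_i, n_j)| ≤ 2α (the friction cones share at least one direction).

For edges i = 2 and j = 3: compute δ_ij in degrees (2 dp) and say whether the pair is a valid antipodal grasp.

δ = 122.49°, invalid

α = atan 0.5 = 26.57°;  2α = 53.13°
edge 2: e_2 = (-0.48, +2.20);  n_2 = (+0.9770, +0.2132)
edge 3: e_3 = (-2.34, +0.86);  n_3 = (+0.3450, +0.9386)
∠(n_2, n_3) = 57.51°
δ = |180° − 57.51°| = 122.49°
122.49° > 2α = 53.13°  →  invalid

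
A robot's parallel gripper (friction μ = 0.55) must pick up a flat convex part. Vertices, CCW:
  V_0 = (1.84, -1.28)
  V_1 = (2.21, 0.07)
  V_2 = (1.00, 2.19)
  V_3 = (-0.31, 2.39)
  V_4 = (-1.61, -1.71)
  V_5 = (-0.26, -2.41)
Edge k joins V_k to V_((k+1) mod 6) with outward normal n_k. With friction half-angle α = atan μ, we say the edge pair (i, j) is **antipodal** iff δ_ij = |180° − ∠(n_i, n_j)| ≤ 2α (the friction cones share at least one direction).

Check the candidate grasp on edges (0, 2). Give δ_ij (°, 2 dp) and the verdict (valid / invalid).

δ = 83.35°, invalid

α = atan 0.55 = 28.81°;  2α = 57.62°
edge 0: e_0 = (+0.37, +1.35);  n_0 = (+0.9644, -0.2643)
edge 2: e_2 = (-1.31, +0.20);  n_2 = (+0.1509, +0.9885)
∠(n_0, n_2) = 96.65°
δ = |180° − 96.65°| = 83.35°
83.35° > 2α = 57.62°  →  invalid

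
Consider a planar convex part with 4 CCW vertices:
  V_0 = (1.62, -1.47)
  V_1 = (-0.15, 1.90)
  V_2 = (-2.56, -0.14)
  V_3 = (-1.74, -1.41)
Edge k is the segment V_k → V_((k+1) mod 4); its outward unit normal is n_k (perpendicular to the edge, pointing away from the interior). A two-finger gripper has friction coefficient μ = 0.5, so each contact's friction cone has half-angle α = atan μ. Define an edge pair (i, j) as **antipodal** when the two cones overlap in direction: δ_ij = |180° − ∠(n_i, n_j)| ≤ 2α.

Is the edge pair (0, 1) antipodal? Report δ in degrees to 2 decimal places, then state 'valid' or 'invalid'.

δ = 77.46°, invalid

α = atan 0.5 = 26.57°;  2α = 53.13°
edge 0: e_0 = (-1.77, +3.37);  n_0 = (+0.8853, +0.4650)
edge 1: e_1 = (-2.41, -2.04);  n_1 = (-0.6461, +0.7633)
∠(n_0, n_1) = 102.54°
δ = |180° − 102.54°| = 77.46°
77.46° > 2α = 53.13°  →  invalid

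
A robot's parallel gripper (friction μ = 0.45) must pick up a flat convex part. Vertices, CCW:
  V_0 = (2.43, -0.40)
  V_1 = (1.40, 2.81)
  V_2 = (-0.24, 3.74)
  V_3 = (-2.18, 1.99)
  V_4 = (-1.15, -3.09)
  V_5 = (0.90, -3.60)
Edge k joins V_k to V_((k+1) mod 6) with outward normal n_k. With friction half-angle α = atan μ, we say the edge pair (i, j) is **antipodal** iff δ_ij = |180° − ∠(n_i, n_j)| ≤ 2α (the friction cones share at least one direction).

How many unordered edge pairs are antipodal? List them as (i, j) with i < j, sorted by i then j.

count = 4; pairs: (0,3), (1,4), (2,5), (3,5)

α = atan 0.45 = 24.23°;  2α = 48.46°
n_0 = (+0.9522, +0.3055)
n_1 = (+0.4933, +0.8699)
n_2 = (-0.6698, +0.7425)
n_3 = (-0.9801, -0.1987)
n_4 = (-0.2414, -0.9704)
n_5 = (+0.9022, -0.4314)
  (0,1): δ = 137.35°  ·
  (0,2): δ = 65.74°  ·
  (0,3): δ = 6.33°  ✓
  (0,4): δ = 58.24°  ·
  (0,5): δ = 136.66°  ·
  (1,2): δ = 108.39°  ·
  (1,3): δ = 48.98°  ·
  (1,4): δ = 15.59°  ✓
  (1,5): δ = 94.00°  ·
  (2,3): δ = 120.59°  ·
  (2,4): δ = 56.02°  ·
  (2,5): δ = 22.39°  ✓
  (3,4): δ = 115.43°  ·
  (3,5): δ = 37.02°  ✓
  (4,5): δ = 101.58°  ·
antipodal pairs: 4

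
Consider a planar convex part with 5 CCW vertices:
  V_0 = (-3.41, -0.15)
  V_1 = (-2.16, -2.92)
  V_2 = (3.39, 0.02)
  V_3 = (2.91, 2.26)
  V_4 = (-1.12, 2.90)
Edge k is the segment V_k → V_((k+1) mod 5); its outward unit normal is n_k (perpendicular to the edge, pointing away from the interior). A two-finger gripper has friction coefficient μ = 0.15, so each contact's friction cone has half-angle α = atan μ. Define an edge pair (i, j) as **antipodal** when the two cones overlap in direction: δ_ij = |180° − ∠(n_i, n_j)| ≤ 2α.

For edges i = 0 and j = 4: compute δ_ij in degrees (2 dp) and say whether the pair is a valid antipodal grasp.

δ = 118.81°, invalid

α = atan 0.15 = 8.53°;  2α = 17.06°
edge 0: e_0 = (+1.25, -2.77);  n_0 = (-0.9115, -0.4113)
edge 4: e_4 = (-2.29, -3.05);  n_4 = (-0.7997, +0.6004)
∠(n_0, n_4) = 61.19°
δ = |180° − 61.19°| = 118.81°
118.81° > 2α = 17.06°  →  invalid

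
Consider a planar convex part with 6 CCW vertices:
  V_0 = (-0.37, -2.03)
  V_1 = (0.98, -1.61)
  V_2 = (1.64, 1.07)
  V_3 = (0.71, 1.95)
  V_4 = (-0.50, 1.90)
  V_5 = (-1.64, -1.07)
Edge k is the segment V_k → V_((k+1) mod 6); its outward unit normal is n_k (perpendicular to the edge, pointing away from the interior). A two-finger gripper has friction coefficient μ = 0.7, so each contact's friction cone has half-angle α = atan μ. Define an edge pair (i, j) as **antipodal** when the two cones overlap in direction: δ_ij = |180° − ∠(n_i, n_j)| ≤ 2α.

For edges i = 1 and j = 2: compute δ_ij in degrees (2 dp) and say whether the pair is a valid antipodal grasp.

α = atan 0.7 = 34.99°;  2α = 69.98°
edge 1: e_1 = (+0.66, +2.68);  n_1 = (+0.9710, -0.2391)
edge 2: e_2 = (-0.93, +0.88);  n_2 = (+0.6873, +0.7264)
∠(n_1, n_2) = 60.42°
δ = |180° − 60.42°| = 119.58°
119.58° > 2α = 69.98°  →  invalid

δ = 119.58°, invalid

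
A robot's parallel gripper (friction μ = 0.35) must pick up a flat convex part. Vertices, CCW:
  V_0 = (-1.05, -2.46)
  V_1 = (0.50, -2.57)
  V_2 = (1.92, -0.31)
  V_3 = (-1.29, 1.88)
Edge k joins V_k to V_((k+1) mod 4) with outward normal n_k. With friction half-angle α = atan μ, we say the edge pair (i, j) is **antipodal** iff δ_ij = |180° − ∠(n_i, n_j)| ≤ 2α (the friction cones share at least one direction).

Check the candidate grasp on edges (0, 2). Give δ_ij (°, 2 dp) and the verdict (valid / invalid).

α = atan 0.35 = 19.29°;  2α = 38.58°
edge 0: e_0 = (+1.55, -0.11);  n_0 = (-0.0708, -0.9975)
edge 2: e_2 = (-3.21, +2.19);  n_2 = (+0.5636, +0.8261)
∠(n_0, n_2) = 149.76°
δ = |180° − 149.76°| = 30.24°
30.24° ≤ 2α = 38.58°  →  valid

δ = 30.24°, valid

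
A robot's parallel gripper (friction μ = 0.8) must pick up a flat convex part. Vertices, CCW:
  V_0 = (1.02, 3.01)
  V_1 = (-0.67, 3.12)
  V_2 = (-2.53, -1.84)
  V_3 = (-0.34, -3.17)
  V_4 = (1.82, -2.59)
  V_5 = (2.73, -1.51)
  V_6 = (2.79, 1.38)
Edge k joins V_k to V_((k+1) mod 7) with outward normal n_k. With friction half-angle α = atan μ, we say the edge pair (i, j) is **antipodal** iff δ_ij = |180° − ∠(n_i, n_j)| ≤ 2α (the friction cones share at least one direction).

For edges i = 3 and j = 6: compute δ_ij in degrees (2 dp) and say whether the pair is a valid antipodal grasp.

α = atan 0.8 = 38.66°;  2α = 77.32°
edge 3: e_3 = (+2.16, +0.58);  n_3 = (+0.2593, -0.9658)
edge 6: e_6 = (-1.77, +1.63);  n_6 = (+0.6774, +0.7356)
∠(n_3, n_6) = 122.33°
δ = |180° − 122.33°| = 57.67°
57.67° ≤ 2α = 77.32°  →  valid

δ = 57.67°, valid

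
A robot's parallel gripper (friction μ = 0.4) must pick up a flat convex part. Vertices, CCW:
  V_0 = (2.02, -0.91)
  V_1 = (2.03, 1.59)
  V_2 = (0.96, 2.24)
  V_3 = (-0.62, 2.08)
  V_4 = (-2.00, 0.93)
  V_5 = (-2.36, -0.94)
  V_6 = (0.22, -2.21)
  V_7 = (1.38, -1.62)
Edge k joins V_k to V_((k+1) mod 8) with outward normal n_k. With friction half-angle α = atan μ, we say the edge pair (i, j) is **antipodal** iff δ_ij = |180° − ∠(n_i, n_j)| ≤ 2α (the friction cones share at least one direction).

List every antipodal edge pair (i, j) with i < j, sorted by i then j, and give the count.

α = atan 0.4 = 21.80°;  2α = 43.60°
n_0 = (+1.0000, -0.0040)
n_1 = (+0.5192, +0.8547)
n_2 = (-0.1008, +0.9949)
n_3 = (-0.6402, +0.7682)
n_4 = (-0.9820, +0.1890)
n_5 = (-0.4416, -0.8972)
n_6 = (+0.4534, -0.8913)
n_7 = (+0.7428, -0.6695)
  (0,1): δ = 121.05°  ·
  (0,2): δ = 83.99°  ·
  (0,3): δ = 49.97°  ·
  (0,4): δ = 10.67°  ✓
  (0,5): δ = 64.02°  ·
  (0,6): δ = 117.19°  ·
  (0,7): δ = 138.20°  ·
  (1,2): δ = 142.94°  ·
  (1,3): δ = 108.92°  ·
  (1,4): δ = 69.62°  ·
  (1,5): δ = 5.07°  ✓
  (1,6): δ = 58.24°  ·
  (1,7): δ = 79.25°  ·
  (2,3): δ = 145.98°  ·
  (2,4): δ = 106.68°  ·
  (2,5): δ = 31.99°  ✓
  (2,6): δ = 21.18°  ✓
  (2,7): δ = 42.19°  ✓
  (3,4): δ = 140.70°  ·
  (3,5): δ = 66.01°  ·
  (3,6): δ = 12.85°  ✓
  (3,7): δ = 8.16°  ✓
  (4,5): δ = 105.31°  ·
  (4,6): δ = 52.14°  ·
  (4,7): δ = 31.13°  ✓
  (5,6): δ = 126.83°  ·
  (5,7): δ = 105.82°  ·
  (6,7): δ = 158.99°  ·
antipodal pairs: 8

count = 8; pairs: (0,4), (1,5), (2,5), (2,6), (2,7), (3,6), (3,7), (4,7)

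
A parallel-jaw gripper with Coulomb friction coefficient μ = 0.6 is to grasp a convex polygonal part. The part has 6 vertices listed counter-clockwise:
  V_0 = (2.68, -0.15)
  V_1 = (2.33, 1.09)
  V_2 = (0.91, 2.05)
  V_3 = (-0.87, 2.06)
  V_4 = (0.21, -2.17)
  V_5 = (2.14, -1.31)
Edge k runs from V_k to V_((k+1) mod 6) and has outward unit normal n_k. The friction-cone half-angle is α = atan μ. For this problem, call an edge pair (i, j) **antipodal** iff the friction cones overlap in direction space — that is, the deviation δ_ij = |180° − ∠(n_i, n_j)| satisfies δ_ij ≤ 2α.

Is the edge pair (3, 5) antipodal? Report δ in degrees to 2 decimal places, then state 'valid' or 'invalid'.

δ = 39.29°, valid

α = atan 0.6 = 30.96°;  2α = 61.93°
edge 3: e_3 = (+1.08, -4.23);  n_3 = (-0.9689, -0.2474)
edge 5: e_5 = (+0.54, +1.16);  n_5 = (+0.9066, -0.4220)
∠(n_3, n_5) = 140.71°
δ = |180° − 140.71°| = 39.29°
39.29° ≤ 2α = 61.93°  →  valid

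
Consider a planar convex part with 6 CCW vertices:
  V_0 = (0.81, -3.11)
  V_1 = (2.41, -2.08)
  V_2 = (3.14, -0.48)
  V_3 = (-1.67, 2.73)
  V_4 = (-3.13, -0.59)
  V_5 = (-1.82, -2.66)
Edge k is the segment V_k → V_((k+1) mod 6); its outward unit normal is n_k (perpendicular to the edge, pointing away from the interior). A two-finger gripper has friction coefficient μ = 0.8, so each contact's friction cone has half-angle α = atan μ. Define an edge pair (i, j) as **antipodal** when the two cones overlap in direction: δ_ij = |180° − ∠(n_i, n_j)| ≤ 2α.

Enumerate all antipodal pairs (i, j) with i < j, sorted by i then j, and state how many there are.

count = 7; pairs: (0,2), (0,3), (1,3), (1,4), (2,4), (2,5), (3,5)

α = atan 0.8 = 38.66°;  2α = 77.32°
n_0 = (+0.5413, -0.8408)
n_1 = (+0.9098, -0.4151)
n_2 = (+0.5551, +0.8318)
n_3 = (-0.9154, +0.4026)
n_4 = (-0.8450, -0.5348)
n_5 = (-0.1687, -0.9857)
  (0,1): δ = 147.30°  ·
  (0,2): δ = 66.49°  ✓
  (0,3): δ = 33.49°  ✓
  (0,4): δ = 89.56°  ·
  (0,5): δ = 137.52°  ·
  (1,2): δ = 99.19°  ·
  (1,3): δ = 0.79°  ✓
  (1,4): δ = 56.85°  ✓
  (1,5): δ = 104.82°  ·
  (2,3): δ = 80.02°  ·
  (2,4): δ = 23.95°  ✓
  (2,5): δ = 24.01°  ✓
  (3,4): δ = 123.93°  ·
  (3,5): δ = 75.97°  ✓
  (4,5): δ = 132.04°  ·
antipodal pairs: 7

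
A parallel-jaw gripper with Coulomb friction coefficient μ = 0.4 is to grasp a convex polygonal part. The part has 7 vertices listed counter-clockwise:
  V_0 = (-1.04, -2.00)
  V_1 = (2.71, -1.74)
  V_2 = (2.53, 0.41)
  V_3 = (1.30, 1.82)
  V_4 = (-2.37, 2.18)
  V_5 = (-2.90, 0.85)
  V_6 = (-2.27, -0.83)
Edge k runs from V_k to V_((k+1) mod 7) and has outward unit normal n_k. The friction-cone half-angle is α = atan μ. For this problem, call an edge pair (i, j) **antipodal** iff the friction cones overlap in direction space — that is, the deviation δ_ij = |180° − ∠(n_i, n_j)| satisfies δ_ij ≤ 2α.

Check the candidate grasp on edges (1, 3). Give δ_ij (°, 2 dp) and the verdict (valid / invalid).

δ = 100.39°, invalid

α = atan 0.4 = 21.80°;  2α = 43.60°
edge 1: e_1 = (-0.18, +2.15);  n_1 = (+0.9965, +0.0834)
edge 3: e_3 = (-3.67, +0.36);  n_3 = (+0.0976, +0.9952)
∠(n_1, n_3) = 79.61°
δ = |180° − 79.61°| = 100.39°
100.39° > 2α = 43.60°  →  invalid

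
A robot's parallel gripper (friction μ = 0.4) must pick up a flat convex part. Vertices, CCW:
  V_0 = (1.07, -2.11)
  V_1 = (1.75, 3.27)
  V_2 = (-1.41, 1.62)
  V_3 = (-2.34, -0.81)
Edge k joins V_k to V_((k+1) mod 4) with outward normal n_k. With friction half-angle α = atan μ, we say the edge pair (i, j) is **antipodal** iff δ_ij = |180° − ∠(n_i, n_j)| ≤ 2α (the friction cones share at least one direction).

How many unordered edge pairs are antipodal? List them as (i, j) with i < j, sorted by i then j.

α = atan 0.4 = 21.80°;  2α = 43.60°
n_0 = (+0.9921, -0.1254)
n_1 = (-0.4629, +0.8864)
n_2 = (-0.9339, +0.3574)
n_3 = (-0.3562, -0.9344)
  (0,1): δ = 55.22°  ·
  (0,2): δ = 13.74°  ✓
  (0,3): δ = 76.34°  ·
  (1,2): δ = 138.51°  ·
  (1,3): δ = 48.44°  ·
  (2,3): δ = 89.93°  ·
antipodal pairs: 1

count = 1; pairs: (0,2)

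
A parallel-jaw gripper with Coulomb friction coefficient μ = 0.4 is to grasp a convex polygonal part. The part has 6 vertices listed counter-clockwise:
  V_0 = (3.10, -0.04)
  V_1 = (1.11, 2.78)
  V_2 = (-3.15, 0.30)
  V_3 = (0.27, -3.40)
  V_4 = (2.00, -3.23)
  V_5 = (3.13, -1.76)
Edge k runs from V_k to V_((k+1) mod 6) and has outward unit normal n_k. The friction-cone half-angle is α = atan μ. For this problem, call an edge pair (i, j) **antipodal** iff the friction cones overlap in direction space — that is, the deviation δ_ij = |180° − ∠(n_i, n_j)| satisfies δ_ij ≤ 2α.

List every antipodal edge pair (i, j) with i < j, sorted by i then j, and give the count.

count = 4; pairs: (0,2), (1,3), (1,4), (2,5)

α = atan 0.4 = 21.80°;  2α = 43.60°
n_0 = (+0.8170, +0.5766)
n_1 = (-0.5031, +0.8642)
n_2 = (-0.7343, -0.6788)
n_3 = (+0.0978, -0.9952)
n_4 = (+0.7928, -0.6095)
n_5 = (+0.9998, +0.0174)
  (0,1): δ = 95.00°  ·
  (0,2): δ = 7.54°  ✓
  (0,3): δ = 60.40°  ·
  (0,4): δ = 107.24°  ·
  (0,5): δ = 145.79°  ·
  (1,2): δ = 77.46°  ·
  (1,3): δ = 24.59°  ✓
  (1,4): δ = 22.24°  ✓
  (1,5): δ = 60.79°  ·
  (2,3): δ = 127.14°  ·
  (2,4): δ = 80.30°  ·
  (2,5): δ = 41.75°  ✓
  (3,4): δ = 133.16°  ·
  (3,5): δ = 94.61°  ·
  (4,5): δ = 141.45°  ·
antipodal pairs: 4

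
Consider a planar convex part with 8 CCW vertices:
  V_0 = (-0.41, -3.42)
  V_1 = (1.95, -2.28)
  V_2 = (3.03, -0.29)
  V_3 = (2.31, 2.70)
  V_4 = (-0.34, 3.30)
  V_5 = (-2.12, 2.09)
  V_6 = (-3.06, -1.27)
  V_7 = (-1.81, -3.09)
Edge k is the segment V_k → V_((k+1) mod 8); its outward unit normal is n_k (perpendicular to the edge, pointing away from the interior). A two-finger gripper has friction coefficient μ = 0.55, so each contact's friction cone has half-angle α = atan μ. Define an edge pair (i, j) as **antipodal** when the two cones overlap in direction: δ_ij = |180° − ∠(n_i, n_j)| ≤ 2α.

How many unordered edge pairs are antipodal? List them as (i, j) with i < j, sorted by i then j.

α = atan 0.55 = 28.81°;  2α = 57.62°
n_0 = (+0.4350, -0.9004)
n_1 = (+0.8789, -0.4770)
n_2 = (+0.9722, +0.2341)
n_3 = (+0.2208, +0.9753)
n_4 = (-0.5622, +0.8270)
n_5 = (-0.9630, +0.2694)
n_6 = (-0.8243, -0.5661)
n_7 = (-0.2294, -0.9733)
  (0,1): δ = 144.27°  ·
  (0,2): δ = 102.24°  ·
  (0,3): δ = 38.54°  ✓
  (0,4): δ = 8.42°  ✓
  (0,5): δ = 48.59°  ✓
  (0,6): δ = 98.70°  ·
  (0,7): δ = 140.95°  ·
  (1,2): δ = 137.97°  ·
  (1,3): δ = 74.27°  ·
  (1,4): δ = 27.30°  ✓
  (1,5): δ = 12.86°  ✓
  (1,6): δ = 62.97°  ·
  (1,7): δ = 105.23°  ·
  (2,3): δ = 116.30°  ·
  (2,4): δ = 69.33°  ·
  (2,5): δ = 29.17°  ✓
  (2,6): δ = 20.94°  ✓
  (2,7): δ = 63.20°  ·
  (3,4): δ = 133.04°  ·
  (3,5): δ = 92.87°  ·
  (3,6): δ = 42.76°  ✓
  (3,7): δ = 0.51°  ✓
  (4,5): δ = 139.84°  ·
  (4,6): δ = 89.73°  ·
  (4,7): δ = 47.47°  ✓
  (5,6): δ = 129.89°  ·
  (5,7): δ = 87.63°  ·
  (6,7): δ = 137.75°  ·
antipodal pairs: 10

count = 10; pairs: (0,3), (0,4), (0,5), (1,4), (1,5), (2,5), (2,6), (3,6), (3,7), (4,7)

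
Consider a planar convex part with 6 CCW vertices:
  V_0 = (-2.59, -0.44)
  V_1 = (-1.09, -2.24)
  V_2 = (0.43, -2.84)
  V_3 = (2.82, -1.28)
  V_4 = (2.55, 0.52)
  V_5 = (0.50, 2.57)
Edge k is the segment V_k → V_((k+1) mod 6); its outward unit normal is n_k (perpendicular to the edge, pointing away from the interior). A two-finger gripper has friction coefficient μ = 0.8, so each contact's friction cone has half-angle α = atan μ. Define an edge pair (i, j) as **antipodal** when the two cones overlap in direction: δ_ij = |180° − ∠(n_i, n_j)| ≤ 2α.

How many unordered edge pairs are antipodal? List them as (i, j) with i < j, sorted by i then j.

α = atan 0.8 = 38.66°;  2α = 77.32°
n_0 = (-0.7682, -0.6402)
n_1 = (-0.3672, -0.9302)
n_2 = (+0.5466, -0.8374)
n_3 = (+0.9889, +0.1483)
n_4 = (+0.7071, +0.7071)
n_5 = (-0.6978, +0.7163)
  (0,1): δ = 151.35°  ·
  (0,2): δ = 96.67°  ·
  (0,3): δ = 31.27°  ✓
  (0,4): δ = 5.19°  ✓
  (0,5): δ = 94.44°  ·
  (1,2): δ = 125.33°  ·
  (1,3): δ = 59.93°  ✓
  (1,4): δ = 23.46°  ✓
  (1,5): δ = 65.79°  ✓
  (2,3): δ = 114.60°  ·
  (2,4): δ = 78.13°  ·
  (2,5): δ = 11.12°  ✓
  (3,4): δ = 143.53°  ·
  (3,5): δ = 54.28°  ✓
  (4,5): δ = 90.75°  ·
antipodal pairs: 7

count = 7; pairs: (0,3), (0,4), (1,3), (1,4), (1,5), (2,5), (3,5)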